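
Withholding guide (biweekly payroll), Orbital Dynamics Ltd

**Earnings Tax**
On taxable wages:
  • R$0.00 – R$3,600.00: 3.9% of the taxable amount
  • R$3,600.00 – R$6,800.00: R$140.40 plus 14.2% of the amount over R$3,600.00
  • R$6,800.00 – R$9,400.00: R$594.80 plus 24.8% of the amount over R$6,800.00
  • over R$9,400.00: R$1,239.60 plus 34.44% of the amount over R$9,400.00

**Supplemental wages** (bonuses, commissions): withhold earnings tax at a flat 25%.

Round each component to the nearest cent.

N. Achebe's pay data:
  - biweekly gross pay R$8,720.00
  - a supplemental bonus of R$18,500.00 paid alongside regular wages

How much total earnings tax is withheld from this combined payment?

Earnings Tax: taxable = R$8,720.00
  R$594.80 + 24.8% × (R$8,720.00 − R$6,800.00) = R$594.80 + 24.8% × R$1,920.00 = R$1,070.96
Supplemental (25% flat on bonus): 25% × R$18,500.00 = R$4,625.00
Total earnings tax: R$1,070.96 + R$4,625.00 = R$5,695.96

R$5,695.96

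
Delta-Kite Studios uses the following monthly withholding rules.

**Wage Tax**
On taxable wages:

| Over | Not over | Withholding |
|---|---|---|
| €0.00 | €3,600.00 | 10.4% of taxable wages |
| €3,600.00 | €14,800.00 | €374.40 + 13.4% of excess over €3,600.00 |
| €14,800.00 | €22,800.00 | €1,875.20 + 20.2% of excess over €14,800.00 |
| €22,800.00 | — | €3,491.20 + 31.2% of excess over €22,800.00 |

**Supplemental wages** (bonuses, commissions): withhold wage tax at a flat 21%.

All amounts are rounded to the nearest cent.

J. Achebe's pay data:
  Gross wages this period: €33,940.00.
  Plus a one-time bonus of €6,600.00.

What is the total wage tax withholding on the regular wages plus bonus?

€8,352.88

Wage Tax: taxable = €33,940.00
  €3,491.20 + 31.2% × (€33,940.00 − €22,800.00) = €3,491.20 + 31.2% × €11,140.00 = €6,966.88
Supplemental (21% flat on bonus): 21% × €6,600.00 = €1,386.00
Total wage tax: €6,966.88 + €1,386.00 = €8,352.88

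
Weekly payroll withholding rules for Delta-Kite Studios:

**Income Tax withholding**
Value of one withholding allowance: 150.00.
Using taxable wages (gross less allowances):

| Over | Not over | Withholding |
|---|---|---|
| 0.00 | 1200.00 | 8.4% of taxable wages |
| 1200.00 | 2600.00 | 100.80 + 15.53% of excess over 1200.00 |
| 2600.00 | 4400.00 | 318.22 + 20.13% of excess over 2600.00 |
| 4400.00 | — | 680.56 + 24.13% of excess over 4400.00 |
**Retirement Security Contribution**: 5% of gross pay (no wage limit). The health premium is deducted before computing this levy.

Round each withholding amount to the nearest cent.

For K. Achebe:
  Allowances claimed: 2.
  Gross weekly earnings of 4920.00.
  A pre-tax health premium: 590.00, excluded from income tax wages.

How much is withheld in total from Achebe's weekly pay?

Income Tax: taxable = 4920.00 − 590.00 − 2×150.00 = 4030.00
  318.22 + 20.13% × (4030.00 − 2600.00) = 318.22 + 20.13% × 1430.00 = 606.08
Retirement Security Contribution: 5% × 4330.00 = 216.50
Total: 606.08 + 216.50 = 822.58

822.58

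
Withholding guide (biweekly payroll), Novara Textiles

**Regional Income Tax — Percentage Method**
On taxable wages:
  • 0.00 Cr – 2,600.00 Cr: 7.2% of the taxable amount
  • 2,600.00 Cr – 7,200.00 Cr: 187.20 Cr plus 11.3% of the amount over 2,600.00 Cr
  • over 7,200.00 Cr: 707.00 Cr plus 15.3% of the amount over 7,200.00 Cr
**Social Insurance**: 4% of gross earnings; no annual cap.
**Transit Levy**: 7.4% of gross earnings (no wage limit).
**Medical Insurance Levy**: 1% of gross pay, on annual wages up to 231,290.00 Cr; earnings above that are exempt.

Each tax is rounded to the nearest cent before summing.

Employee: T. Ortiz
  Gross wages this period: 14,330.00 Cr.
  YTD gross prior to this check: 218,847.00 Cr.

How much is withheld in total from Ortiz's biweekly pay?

3,555.94 Cr

Regional Income Tax: taxable = 14,330.00 Cr
  707.00 Cr + 15.3% × (14,330.00 Cr − 7,200.00 Cr) = 707.00 Cr + 15.3% × 7,130.00 Cr = 1,797.89 Cr
Social Insurance: 4% × 14,330.00 Cr = 573.20 Cr
Transit Levy: 7.4% × 14,330.00 Cr = 1,060.42 Cr
Medical Insurance Levy: cap 231,290.00 Cr − YTD 218,847.00 Cr = 12,443.00 Cr subject; 1% × 12,443.00 Cr = 124.43 Cr
Total: 1,797.89 Cr + 573.20 Cr + 1,060.42 Cr + 124.43 Cr = 3,555.94 Cr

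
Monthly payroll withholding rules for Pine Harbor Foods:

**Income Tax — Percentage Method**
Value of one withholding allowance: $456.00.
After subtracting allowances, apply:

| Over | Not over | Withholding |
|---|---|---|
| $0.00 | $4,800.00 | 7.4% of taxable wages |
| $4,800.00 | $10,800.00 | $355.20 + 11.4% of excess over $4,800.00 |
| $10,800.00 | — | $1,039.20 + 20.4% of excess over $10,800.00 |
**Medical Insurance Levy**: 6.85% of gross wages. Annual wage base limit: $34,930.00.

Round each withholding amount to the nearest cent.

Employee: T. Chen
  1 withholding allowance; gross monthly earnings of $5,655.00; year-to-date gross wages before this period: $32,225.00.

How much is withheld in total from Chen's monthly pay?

Income Tax: taxable = $5,655.00 − 1×$456.00 = $5,199.00
  $355.20 + 11.4% × ($5,199.00 − $4,800.00) = $355.20 + 11.4% × $399.00 = $400.69
Medical Insurance Levy: cap $34,930.00 − YTD $32,225.00 = $2,705.00 subject; 6.85% × $2,705.00 = $185.29
Total: $400.69 + $185.29 = $585.98

$585.98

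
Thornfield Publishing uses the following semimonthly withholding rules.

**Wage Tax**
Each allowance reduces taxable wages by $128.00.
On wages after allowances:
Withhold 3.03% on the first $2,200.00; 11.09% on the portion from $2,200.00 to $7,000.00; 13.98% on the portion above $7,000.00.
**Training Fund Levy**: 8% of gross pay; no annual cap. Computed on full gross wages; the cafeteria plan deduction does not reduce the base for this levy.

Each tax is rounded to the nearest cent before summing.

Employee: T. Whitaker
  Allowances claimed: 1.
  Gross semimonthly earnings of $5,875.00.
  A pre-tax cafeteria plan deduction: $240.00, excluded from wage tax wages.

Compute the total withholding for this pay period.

Wage Tax: taxable = $5,875.00 − $240.00 − 1×$128.00 = $5,507.00
  $66.66 + 11.09% × ($5,507.00 − $2,200.00) = $66.66 + 11.09% × $3,307.00 = $433.41
Training Fund Levy: 8% × $5,875.00 = $470.00
Total: $433.41 + $470.00 = $903.41

$903.41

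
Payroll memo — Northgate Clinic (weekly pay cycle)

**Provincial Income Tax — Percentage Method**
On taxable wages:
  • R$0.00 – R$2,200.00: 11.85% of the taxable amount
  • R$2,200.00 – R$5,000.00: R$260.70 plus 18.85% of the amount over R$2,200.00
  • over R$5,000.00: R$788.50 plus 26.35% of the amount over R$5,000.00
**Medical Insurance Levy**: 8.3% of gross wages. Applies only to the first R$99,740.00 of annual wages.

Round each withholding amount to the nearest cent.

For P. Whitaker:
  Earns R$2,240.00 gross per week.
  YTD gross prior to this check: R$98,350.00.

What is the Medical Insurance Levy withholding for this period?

R$115.37

Medical Insurance Levy: cap R$99,740.00 − YTD R$98,350.00 = R$1,390.00 subject; 8.3% × R$1,390.00 = R$115.37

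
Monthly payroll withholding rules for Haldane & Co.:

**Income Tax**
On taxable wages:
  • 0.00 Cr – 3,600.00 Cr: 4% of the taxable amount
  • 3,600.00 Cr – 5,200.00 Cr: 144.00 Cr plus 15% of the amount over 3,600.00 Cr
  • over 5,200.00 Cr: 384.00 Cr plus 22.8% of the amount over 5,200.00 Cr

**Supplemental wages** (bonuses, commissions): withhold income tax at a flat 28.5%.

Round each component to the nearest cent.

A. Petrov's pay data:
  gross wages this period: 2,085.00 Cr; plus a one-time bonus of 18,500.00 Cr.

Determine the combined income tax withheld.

5,355.90 Cr

Income Tax: taxable = 2,085.00 Cr
  4% × 2,085.00 Cr = 83.40 Cr
Supplemental (28.5% flat on bonus): 28.5% × 18,500.00 Cr = 5,272.50 Cr
Total income tax: 83.40 Cr + 5,272.50 Cr = 5,355.90 Cr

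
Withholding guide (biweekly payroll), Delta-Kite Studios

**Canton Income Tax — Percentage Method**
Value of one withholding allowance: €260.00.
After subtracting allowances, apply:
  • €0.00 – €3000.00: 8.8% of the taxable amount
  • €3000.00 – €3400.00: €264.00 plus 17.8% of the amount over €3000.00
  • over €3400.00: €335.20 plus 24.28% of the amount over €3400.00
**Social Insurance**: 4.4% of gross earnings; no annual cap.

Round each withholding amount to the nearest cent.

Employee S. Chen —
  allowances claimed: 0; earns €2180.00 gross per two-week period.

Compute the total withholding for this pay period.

Canton Income Tax: taxable = €2180.00
  8.8% × €2180.00 = €191.84
Social Insurance: 4.4% × €2180.00 = €95.92
Total: €191.84 + €95.92 = €287.76

€287.76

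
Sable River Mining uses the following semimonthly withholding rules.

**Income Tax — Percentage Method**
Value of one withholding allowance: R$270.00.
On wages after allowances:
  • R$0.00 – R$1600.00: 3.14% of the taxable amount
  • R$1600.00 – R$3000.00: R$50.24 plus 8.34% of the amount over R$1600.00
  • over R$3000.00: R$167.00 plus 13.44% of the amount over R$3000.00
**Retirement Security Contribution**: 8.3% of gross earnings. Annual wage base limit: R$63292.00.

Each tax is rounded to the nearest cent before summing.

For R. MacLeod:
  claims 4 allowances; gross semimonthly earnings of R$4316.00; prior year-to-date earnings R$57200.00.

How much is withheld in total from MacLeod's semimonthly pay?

Income Tax: taxable = R$4316.00 − 4×R$270.00 = R$3236.00
  R$167.00 + 13.44% × (R$3236.00 − R$3000.00) = R$167.00 + 13.44% × R$236.00 = R$198.72
Retirement Security Contribution: 8.3% × R$4316.00 = R$358.23
Total: R$198.72 + R$358.23 = R$556.95

R$556.95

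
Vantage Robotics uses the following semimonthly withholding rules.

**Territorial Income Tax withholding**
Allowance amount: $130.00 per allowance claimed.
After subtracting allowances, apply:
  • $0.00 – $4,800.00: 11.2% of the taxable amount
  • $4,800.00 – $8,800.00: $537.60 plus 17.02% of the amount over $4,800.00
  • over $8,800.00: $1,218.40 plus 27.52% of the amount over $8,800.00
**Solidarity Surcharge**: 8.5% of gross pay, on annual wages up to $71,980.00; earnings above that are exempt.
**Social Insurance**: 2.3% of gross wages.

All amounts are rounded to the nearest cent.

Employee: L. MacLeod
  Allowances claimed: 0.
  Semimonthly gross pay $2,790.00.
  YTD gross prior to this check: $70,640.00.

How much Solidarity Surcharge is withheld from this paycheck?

$113.90

Solidarity Surcharge: cap $71,980.00 − YTD $70,640.00 = $1,340.00 subject; 8.5% × $1,340.00 = $113.90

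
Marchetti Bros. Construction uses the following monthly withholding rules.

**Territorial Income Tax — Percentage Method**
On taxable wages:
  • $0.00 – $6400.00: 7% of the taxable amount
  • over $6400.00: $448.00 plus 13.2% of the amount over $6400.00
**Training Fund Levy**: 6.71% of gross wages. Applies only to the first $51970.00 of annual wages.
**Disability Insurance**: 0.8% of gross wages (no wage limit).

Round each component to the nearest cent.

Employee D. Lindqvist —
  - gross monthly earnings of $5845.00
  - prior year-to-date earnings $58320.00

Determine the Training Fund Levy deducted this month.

$0.00

Training Fund Levy: YTD $58320.00 ≥ cap $51970.00 → $0.00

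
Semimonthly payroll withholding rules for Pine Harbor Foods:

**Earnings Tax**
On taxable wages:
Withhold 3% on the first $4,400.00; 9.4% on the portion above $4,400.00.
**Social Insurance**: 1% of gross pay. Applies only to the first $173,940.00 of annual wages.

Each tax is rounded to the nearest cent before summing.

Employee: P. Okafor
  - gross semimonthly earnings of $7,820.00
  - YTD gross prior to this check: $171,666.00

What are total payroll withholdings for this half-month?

$476.22

Earnings Tax: taxable = $7,820.00
  $132.00 + 9.4% × ($7,820.00 − $4,400.00) = $132.00 + 9.4% × $3,420.00 = $453.48
Social Insurance: cap $173,940.00 − YTD $171,666.00 = $2,274.00 subject; 1% × $2,274.00 = $22.74
Total: $453.48 + $22.74 = $476.22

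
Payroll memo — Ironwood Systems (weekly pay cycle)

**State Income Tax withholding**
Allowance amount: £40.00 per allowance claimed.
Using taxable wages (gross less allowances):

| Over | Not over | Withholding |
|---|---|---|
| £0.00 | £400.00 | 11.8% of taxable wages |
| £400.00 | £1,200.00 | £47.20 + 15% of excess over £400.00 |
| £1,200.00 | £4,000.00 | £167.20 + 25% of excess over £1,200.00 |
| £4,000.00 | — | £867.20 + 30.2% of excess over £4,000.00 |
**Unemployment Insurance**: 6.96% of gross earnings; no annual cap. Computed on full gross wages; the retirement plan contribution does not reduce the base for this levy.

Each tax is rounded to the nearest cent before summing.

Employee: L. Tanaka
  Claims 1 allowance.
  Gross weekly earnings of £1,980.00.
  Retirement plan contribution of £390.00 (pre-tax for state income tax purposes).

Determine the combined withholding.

State Income Tax: taxable = £1,980.00 − £390.00 − 1×£40.00 = £1,550.00
  £167.20 + 25% × (£1,550.00 − £1,200.00) = £167.20 + 25% × £350.00 = £254.70
Unemployment Insurance: 6.96% × £1,980.00 = £137.81
Total: £254.70 + £137.81 = £392.51

£392.51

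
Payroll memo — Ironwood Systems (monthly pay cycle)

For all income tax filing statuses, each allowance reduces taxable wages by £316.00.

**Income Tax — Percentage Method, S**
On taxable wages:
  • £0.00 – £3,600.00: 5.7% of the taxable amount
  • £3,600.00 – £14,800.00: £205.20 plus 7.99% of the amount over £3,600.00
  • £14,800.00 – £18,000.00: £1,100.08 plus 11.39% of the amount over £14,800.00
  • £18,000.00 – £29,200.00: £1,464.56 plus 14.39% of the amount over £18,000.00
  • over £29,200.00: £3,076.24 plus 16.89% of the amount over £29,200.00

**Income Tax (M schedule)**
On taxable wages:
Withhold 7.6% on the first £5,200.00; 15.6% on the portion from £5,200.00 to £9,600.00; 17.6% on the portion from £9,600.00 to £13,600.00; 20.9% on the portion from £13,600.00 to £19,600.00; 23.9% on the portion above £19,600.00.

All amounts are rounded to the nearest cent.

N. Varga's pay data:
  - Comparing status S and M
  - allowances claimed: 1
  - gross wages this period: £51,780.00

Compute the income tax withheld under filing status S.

Income Tax (S): taxable = £51,780.00 − 1×£316.00 = £51,464.00
  £3,076.24 + 16.89% × (£51,464.00 − £29,200.00) = £3,076.24 + 16.89% × £22,264.00 = £6,836.63

£6,836.63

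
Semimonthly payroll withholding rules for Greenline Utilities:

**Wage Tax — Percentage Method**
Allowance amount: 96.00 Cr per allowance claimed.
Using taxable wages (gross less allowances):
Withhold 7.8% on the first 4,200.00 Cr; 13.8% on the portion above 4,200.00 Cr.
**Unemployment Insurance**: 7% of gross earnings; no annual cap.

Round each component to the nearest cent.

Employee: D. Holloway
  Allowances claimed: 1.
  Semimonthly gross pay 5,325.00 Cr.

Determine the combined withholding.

Wage Tax: taxable = 5,325.00 Cr − 1×96.00 Cr = 5,229.00 Cr
  327.60 Cr + 13.8% × (5,229.00 Cr − 4,200.00 Cr) = 327.60 Cr + 13.8% × 1,029.00 Cr = 469.60 Cr
Unemployment Insurance: 7% × 5,325.00 Cr = 372.75 Cr
Total: 469.60 Cr + 372.75 Cr = 842.35 Cr

842.35 Cr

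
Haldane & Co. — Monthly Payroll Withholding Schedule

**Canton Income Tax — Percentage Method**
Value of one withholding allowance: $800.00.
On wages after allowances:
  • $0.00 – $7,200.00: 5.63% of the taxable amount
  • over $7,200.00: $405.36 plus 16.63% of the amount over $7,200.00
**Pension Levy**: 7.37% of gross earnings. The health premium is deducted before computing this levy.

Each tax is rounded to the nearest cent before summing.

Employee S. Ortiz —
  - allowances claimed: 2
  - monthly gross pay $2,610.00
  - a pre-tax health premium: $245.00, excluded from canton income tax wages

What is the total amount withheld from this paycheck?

Canton Income Tax: taxable = $2,610.00 − $245.00 − 2×$800.00 = $765.00
  5.63% × $765.00 = $43.07
Pension Levy: 7.37% × $2,365.00 = $174.30
Total: $43.07 + $174.30 = $217.37

$217.37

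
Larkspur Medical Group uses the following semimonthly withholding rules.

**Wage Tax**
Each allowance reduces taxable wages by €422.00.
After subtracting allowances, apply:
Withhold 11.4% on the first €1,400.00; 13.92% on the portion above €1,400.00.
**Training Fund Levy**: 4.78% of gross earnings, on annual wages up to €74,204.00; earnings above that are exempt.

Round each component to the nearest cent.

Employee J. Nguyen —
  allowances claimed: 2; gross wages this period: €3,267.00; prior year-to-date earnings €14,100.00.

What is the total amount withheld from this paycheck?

Wage Tax: taxable = €3,267.00 − 2×€422.00 = €2,423.00
  €159.60 + 13.92% × (€2,423.00 − €1,400.00) = €159.60 + 13.92% × €1,023.00 = €302.00
Training Fund Levy: 4.78% × €3,267.00 = €156.16
Total: €302.00 + €156.16 = €458.16

€458.16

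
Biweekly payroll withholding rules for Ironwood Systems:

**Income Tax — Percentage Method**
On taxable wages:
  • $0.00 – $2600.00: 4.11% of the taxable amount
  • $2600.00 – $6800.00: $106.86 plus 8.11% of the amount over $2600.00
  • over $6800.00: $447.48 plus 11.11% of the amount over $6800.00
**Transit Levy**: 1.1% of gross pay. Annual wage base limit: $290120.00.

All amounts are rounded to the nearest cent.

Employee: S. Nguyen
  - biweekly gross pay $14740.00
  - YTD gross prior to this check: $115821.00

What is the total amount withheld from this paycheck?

$1491.75

Income Tax: taxable = $14740.00
  $447.48 + 11.11% × ($14740.00 − $6800.00) = $447.48 + 11.11% × $7940.00 = $1329.61
Transit Levy: 1.1% × $14740.00 = $162.14
Total: $1329.61 + $162.14 = $1491.75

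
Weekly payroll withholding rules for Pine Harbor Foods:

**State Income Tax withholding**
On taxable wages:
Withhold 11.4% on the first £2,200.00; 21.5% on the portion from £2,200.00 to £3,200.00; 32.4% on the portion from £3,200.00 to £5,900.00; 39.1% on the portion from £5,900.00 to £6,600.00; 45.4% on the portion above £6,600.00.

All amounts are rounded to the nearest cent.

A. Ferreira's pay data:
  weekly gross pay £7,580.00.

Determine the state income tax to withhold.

State Income Tax: taxable = £7,580.00
  £1,614.30 + 45.4% × (£7,580.00 − £6,600.00) = £1,614.30 + 45.4% × £980.00 = £2,059.22

£2,059.22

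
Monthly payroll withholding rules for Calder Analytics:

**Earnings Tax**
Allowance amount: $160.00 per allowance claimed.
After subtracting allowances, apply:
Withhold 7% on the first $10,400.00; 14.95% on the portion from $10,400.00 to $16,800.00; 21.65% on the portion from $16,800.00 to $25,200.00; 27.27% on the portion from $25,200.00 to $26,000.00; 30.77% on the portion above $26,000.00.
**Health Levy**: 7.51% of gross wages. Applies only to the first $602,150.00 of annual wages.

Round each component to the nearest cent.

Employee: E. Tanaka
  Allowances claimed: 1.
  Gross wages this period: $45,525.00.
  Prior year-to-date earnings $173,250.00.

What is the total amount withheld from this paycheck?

$13,099.10

Earnings Tax: taxable = $45,525.00 − 1×$160.00 = $45,365.00
  $3,721.56 + 30.77% × ($45,365.00 − $26,000.00) = $3,721.56 + 30.77% × $19,365.00 = $9,680.17
Health Levy: 7.51% × $45,525.00 = $3,418.93
Total: $9,680.17 + $3,418.93 = $13,099.10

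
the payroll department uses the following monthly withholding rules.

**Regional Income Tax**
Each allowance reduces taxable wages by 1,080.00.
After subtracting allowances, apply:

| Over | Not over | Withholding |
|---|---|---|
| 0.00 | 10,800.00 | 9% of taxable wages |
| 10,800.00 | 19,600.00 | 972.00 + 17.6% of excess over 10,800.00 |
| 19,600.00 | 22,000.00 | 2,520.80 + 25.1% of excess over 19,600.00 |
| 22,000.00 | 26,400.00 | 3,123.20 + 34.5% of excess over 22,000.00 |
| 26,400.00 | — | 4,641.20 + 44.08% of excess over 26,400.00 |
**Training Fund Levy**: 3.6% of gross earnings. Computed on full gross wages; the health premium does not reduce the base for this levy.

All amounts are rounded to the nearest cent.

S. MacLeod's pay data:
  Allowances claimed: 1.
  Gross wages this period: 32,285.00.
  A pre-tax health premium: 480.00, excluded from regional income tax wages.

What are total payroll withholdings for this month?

Regional Income Tax: taxable = 32,285.00 − 480.00 − 1×1,080.00 = 30,725.00
  4,641.20 + 44.08% × (30,725.00 − 26,400.00) = 4,641.20 + 44.08% × 4,325.00 = 6,547.66
Training Fund Levy: 3.6% × 32,285.00 = 1,162.26
Total: 6,547.66 + 1,162.26 = 7,709.92

7,709.92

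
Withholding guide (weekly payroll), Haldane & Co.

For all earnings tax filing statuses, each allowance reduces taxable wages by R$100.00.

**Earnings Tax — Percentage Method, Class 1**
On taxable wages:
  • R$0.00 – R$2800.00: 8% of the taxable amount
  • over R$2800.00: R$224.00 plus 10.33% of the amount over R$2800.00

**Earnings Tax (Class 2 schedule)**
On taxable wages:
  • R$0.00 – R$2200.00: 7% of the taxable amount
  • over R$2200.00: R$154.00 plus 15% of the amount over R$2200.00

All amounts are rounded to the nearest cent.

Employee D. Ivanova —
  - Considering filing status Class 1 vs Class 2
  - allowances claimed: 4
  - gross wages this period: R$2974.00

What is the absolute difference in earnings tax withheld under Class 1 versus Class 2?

R$4.18

Earnings Tax (Class 1): taxable = R$2974.00 − 4×R$100.00 = R$2574.00
  8% × R$2574.00 = R$205.92
Earnings Tax (Class 2): taxable = R$2974.00 − 4×R$100.00 = R$2574.00
  R$154.00 + 15% × (R$2574.00 − R$2200.00) = R$154.00 + 15% × R$374.00 = R$210.10
Difference: |R$205.92 − R$210.10| = R$4.18 (higher under Class 2)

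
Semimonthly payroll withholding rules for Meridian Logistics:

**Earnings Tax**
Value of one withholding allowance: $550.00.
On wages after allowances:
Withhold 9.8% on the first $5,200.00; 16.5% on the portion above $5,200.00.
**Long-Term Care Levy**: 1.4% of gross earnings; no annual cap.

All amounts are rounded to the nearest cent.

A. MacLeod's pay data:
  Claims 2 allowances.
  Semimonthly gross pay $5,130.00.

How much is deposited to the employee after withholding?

Earnings Tax: taxable = $5,130.00 − 2×$550.00 = $4,030.00
  9.8% × $4,030.00 = $394.94
Long-Term Care Levy: 1.4% × $5,130.00 = $71.82
Total withheld: $394.94 + $71.82 = $466.76
Net pay: $5,130.00 − $466.76 = $4,663.24

$4,663.24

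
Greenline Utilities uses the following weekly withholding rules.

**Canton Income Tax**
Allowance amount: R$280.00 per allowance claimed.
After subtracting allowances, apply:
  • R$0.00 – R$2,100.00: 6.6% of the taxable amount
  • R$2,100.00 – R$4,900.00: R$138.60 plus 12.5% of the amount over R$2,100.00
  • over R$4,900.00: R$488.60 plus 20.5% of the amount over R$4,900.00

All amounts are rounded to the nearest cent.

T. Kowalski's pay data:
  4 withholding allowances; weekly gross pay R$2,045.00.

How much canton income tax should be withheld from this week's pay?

R$61.05

Canton Income Tax: taxable = R$2,045.00 − 4×R$280.00 = R$925.00
  6.6% × R$925.00 = R$61.05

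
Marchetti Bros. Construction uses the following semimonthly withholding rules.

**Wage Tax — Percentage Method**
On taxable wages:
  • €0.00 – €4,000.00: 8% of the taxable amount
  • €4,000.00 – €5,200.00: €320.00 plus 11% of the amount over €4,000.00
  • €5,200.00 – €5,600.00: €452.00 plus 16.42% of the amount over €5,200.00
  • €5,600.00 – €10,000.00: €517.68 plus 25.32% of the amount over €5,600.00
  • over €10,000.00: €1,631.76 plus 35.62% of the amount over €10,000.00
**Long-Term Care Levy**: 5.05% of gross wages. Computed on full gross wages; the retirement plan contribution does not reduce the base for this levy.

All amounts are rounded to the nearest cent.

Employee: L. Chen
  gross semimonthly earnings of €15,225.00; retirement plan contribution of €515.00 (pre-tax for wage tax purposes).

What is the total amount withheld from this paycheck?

€4,078.32

Wage Tax: taxable = €15,225.00 − €515.00 = €14,710.00
  €1,631.76 + 35.62% × (€14,710.00 − €10,000.00) = €1,631.76 + 35.62% × €4,710.00 = €3,309.46
Long-Term Care Levy: 5.05% × €15,225.00 = €768.86
Total: €3,309.46 + €768.86 = €4,078.32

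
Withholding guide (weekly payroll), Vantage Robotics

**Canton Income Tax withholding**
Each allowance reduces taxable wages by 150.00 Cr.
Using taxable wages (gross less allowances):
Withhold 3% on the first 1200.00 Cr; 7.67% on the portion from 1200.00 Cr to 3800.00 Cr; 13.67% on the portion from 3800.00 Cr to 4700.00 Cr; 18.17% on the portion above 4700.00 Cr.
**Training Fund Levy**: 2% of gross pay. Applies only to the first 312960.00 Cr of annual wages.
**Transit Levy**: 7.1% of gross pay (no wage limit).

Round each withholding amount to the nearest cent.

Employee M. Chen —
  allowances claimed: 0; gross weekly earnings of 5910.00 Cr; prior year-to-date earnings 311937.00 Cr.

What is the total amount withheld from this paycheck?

1018.38 Cr

Canton Income Tax: taxable = 5910.00 Cr
  358.45 Cr + 18.17% × (5910.00 Cr − 4700.00 Cr) = 358.45 Cr + 18.17% × 1210.00 Cr = 578.31 Cr
Training Fund Levy: cap 312960.00 Cr − YTD 311937.00 Cr = 1023.00 Cr subject; 2% × 1023.00 Cr = 20.46 Cr
Transit Levy: 7.1% × 5910.00 Cr = 419.61 Cr
Total: 578.31 Cr + 20.46 Cr + 419.61 Cr = 1018.38 Cr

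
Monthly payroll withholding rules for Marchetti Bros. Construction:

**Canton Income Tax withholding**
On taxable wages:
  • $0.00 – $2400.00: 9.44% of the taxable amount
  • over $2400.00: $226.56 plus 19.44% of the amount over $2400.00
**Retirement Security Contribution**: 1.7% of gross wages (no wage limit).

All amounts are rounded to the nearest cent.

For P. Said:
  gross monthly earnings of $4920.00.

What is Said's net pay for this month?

$4119.91

Canton Income Tax: taxable = $4920.00
  $226.56 + 19.44% × ($4920.00 − $2400.00) = $226.56 + 19.44% × $2520.00 = $716.45
Retirement Security Contribution: 1.7% × $4920.00 = $83.64
Total withheld: $716.45 + $83.64 = $800.09
Net pay: $4920.00 − $800.09 = $4119.91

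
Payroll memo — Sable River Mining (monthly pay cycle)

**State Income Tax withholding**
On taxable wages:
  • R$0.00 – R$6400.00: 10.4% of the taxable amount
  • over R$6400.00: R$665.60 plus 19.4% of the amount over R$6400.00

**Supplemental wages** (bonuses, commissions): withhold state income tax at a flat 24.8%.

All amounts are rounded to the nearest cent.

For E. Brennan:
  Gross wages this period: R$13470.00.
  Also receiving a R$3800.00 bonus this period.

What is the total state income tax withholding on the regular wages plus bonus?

R$2979.58

State Income Tax: taxable = R$13470.00
  R$665.60 + 19.4% × (R$13470.00 − R$6400.00) = R$665.60 + 19.4% × R$7070.00 = R$2037.18
Supplemental (24.8% flat on bonus): 24.8% × R$3800.00 = R$942.40
Total state income tax: R$2037.18 + R$942.40 = R$2979.58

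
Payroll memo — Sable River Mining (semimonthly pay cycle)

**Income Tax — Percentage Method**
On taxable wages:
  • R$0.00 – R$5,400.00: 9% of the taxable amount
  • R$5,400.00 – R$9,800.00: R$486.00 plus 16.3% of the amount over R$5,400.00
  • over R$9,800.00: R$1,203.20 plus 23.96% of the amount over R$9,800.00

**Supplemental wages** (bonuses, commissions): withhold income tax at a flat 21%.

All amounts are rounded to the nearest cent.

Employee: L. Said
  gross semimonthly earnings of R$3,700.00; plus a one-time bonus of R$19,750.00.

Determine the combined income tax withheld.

R$4,480.50

Income Tax: taxable = R$3,700.00
  9% × R$3,700.00 = R$333.00
Supplemental (21% flat on bonus): 21% × R$19,750.00 = R$4,147.50
Total income tax: R$333.00 + R$4,147.50 = R$4,480.50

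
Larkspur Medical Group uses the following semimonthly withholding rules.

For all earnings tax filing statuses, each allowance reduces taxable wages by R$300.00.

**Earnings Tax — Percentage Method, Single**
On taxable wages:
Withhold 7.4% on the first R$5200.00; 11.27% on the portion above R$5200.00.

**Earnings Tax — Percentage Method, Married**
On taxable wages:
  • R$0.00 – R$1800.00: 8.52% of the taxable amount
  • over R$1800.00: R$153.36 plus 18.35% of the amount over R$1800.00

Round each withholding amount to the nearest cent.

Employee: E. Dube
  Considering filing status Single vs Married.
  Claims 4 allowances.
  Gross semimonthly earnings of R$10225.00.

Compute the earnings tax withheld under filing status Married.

R$1479.15

Earnings Tax (Married): taxable = R$10225.00 − 4×R$300.00 = R$9025.00
  R$153.36 + 18.35% × (R$9025.00 − R$1800.00) = R$153.36 + 18.35% × R$7225.00 = R$1479.15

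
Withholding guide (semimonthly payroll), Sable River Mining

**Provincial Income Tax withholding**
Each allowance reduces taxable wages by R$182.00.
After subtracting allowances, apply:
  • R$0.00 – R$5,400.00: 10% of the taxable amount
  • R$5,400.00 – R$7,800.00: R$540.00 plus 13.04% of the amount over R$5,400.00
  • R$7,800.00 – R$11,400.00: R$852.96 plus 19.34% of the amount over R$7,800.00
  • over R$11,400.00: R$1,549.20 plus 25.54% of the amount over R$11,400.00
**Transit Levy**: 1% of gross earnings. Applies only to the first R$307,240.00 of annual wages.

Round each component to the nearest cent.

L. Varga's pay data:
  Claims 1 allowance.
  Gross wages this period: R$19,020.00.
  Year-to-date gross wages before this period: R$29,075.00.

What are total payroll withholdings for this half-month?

Provincial Income Tax: taxable = R$19,020.00 − 1×R$182.00 = R$18,838.00
  R$1,549.20 + 25.54% × (R$18,838.00 − R$11,400.00) = R$1,549.20 + 25.54% × R$7,438.00 = R$3,448.87
Transit Levy: 1% × R$19,020.00 = R$190.20
Total: R$3,448.87 + R$190.20 = R$3,639.07

R$3,639.07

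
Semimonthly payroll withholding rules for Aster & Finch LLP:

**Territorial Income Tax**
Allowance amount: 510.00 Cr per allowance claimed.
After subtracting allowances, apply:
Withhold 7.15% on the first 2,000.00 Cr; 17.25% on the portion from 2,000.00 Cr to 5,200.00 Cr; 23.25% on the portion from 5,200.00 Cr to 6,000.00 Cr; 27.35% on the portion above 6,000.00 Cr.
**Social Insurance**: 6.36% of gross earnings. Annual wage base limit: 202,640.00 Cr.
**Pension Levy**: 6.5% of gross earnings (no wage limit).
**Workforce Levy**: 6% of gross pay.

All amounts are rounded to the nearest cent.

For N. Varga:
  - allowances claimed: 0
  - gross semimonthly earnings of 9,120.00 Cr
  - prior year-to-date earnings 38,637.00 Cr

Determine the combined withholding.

Territorial Income Tax: taxable = 9,120.00 Cr
  881.00 Cr + 27.35% × (9,120.00 Cr − 6,000.00 Cr) = 881.00 Cr + 27.35% × 3,120.00 Cr = 1,734.32 Cr
Social Insurance: 6.36% × 9,120.00 Cr = 580.03 Cr
Pension Levy: 6.5% × 9,120.00 Cr = 592.80 Cr
Workforce Levy: 6% × 9,120.00 Cr = 547.20 Cr
Total: 1,734.32 Cr + 580.03 Cr + 592.80 Cr + 547.20 Cr = 3,454.35 Cr

3,454.35 Cr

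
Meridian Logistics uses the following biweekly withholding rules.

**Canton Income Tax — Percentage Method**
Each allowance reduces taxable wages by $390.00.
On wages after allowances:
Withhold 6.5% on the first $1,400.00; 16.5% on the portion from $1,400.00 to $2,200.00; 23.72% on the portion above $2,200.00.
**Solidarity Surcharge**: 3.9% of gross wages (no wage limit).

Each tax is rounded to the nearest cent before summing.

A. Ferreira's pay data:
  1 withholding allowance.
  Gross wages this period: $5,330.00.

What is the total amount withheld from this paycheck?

$1,080.80

Canton Income Tax: taxable = $5,330.00 − 1×$390.00 = $4,940.00
  $223.00 + 23.72% × ($4,940.00 − $2,200.00) = $223.00 + 23.72% × $2,740.00 = $872.93
Solidarity Surcharge: 3.9% × $5,330.00 = $207.87
Total: $872.93 + $207.87 = $1,080.80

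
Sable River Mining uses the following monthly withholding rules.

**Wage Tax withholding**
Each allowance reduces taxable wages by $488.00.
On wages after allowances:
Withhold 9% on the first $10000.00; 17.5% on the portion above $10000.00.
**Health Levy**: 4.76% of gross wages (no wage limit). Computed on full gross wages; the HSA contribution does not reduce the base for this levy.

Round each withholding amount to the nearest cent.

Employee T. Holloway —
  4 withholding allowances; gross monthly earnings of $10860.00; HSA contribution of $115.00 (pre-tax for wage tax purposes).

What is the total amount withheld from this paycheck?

$1308.31

Wage Tax: taxable = $10860.00 − $115.00 − 4×$488.00 = $8793.00
  9% × $8793.00 = $791.37
Health Levy: 4.76% × $10860.00 = $516.94
Total: $791.37 + $516.94 = $1308.31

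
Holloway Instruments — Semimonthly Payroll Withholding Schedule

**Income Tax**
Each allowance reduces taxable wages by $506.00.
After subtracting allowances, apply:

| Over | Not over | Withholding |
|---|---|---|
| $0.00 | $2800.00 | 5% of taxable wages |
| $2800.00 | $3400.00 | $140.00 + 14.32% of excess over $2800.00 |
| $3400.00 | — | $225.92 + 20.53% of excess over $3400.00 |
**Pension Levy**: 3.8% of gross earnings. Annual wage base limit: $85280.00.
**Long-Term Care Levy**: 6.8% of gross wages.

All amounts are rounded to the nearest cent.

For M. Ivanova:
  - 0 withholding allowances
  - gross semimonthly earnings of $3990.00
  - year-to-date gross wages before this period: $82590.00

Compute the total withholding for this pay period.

$720.59

Income Tax: taxable = $3990.00
  $225.92 + 20.53% × ($3990.00 − $3400.00) = $225.92 + 20.53% × $590.00 = $347.05
Pension Levy: cap $85280.00 − YTD $82590.00 = $2690.00 subject; 3.8% × $2690.00 = $102.22
Long-Term Care Levy: 6.8% × $3990.00 = $271.32
Total: $347.05 + $102.22 + $271.32 = $720.59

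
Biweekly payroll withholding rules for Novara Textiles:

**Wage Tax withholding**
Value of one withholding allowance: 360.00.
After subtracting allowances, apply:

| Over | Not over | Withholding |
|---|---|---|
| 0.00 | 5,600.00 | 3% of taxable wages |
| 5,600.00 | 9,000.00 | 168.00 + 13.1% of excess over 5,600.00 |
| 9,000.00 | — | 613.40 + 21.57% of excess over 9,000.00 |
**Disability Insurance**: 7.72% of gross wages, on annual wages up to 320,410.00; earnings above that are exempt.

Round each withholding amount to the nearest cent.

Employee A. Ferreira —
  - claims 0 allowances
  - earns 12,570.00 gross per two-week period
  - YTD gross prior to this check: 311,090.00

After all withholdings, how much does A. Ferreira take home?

Wage Tax: taxable = 12,570.00
  613.40 + 21.57% × (12,570.00 − 9,000.00) = 613.40 + 21.57% × 3,570.00 = 1,383.45
Disability Insurance: cap 320,410.00 − YTD 311,090.00 = 9,320.00 subject; 7.72% × 9,320.00 = 719.50
Total withheld: 1,383.45 + 719.50 = 2,102.95
Net pay: 12,570.00 − 2,102.95 = 10,467.05

10,467.05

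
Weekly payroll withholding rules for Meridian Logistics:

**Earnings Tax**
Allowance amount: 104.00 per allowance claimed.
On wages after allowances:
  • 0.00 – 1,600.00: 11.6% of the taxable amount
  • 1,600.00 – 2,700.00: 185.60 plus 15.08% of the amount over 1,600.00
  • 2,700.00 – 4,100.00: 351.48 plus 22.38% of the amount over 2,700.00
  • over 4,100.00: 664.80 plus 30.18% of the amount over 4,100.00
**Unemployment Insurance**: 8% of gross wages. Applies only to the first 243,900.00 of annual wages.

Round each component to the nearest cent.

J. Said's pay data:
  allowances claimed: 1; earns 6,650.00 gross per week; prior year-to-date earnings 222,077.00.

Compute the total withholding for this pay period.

Earnings Tax: taxable = 6,650.00 − 1×104.00 = 6,546.00
  664.80 + 30.18% × (6,546.00 − 4,100.00) = 664.80 + 30.18% × 2,446.00 = 1,403.00
Unemployment Insurance: 8% × 6,650.00 = 532.00
Total: 1,403.00 + 532.00 = 1,935.00

1,935.00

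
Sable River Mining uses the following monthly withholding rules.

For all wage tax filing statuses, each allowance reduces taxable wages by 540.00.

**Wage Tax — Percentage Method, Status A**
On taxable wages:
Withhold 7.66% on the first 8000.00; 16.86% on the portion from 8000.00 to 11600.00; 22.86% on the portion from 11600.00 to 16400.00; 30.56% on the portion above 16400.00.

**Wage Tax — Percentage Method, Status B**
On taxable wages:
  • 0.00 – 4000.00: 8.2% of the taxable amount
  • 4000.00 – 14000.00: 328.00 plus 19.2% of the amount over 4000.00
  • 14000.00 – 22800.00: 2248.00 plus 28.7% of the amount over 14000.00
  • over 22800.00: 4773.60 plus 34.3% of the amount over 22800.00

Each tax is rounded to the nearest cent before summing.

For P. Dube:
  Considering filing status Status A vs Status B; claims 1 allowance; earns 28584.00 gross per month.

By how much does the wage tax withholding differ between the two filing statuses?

696.84

Wage Tax (Status A): taxable = 28584.00 − 1×540.00 = 28044.00
  2317.04 + 30.56% × (28044.00 − 16400.00) = 2317.04 + 30.56% × 11644.00 = 5875.45
Wage Tax (Status B): taxable = 28584.00 − 1×540.00 = 28044.00
  4773.60 + 34.3% × (28044.00 − 22800.00) = 4773.60 + 34.3% × 5244.00 = 6572.29
Difference: |5875.45 − 6572.29| = 696.84 (higher under Status B)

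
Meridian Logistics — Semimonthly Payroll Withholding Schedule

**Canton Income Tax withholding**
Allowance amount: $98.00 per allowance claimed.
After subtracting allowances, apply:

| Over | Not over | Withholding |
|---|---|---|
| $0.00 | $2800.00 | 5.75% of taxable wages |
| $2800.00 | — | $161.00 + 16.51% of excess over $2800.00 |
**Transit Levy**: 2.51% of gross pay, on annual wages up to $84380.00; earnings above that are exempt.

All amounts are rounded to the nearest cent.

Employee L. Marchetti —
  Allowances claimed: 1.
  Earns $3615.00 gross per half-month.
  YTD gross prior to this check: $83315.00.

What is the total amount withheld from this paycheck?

Canton Income Tax: taxable = $3615.00 − 1×$98.00 = $3517.00
  $161.00 + 16.51% × ($3517.00 − $2800.00) = $161.00 + 16.51% × $717.00 = $279.38
Transit Levy: cap $84380.00 − YTD $83315.00 = $1065.00 subject; 2.51% × $1065.00 = $26.73
Total: $279.38 + $26.73 = $306.11

$306.11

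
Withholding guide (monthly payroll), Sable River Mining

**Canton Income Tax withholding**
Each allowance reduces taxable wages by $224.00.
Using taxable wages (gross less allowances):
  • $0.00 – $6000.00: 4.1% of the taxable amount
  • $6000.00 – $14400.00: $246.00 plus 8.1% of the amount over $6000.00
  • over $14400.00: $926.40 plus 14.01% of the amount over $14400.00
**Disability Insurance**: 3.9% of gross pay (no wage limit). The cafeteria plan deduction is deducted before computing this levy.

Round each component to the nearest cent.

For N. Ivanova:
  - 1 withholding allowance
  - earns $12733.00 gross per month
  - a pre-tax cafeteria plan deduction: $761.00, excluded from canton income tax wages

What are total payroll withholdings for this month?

Canton Income Tax: taxable = $12733.00 − $761.00 − 1×$224.00 = $11748.00
  $246.00 + 8.1% × ($11748.00 − $6000.00) = $246.00 + 8.1% × $5748.00 = $711.59
Disability Insurance: 3.9% × $11972.00 = $466.91
Total: $711.59 + $466.91 = $1178.50

$1178.50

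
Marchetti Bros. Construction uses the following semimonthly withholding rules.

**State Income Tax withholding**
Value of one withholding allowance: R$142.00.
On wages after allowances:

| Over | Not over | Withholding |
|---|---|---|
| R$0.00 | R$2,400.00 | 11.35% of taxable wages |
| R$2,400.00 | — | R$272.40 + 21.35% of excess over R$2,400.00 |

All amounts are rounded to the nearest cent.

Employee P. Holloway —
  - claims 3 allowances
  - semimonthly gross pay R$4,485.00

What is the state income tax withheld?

R$626.60

State Income Tax: taxable = R$4,485.00 − 3×R$142.00 = R$4,059.00
  R$272.40 + 21.35% × (R$4,059.00 − R$2,400.00) = R$272.40 + 21.35% × R$1,659.00 = R$626.60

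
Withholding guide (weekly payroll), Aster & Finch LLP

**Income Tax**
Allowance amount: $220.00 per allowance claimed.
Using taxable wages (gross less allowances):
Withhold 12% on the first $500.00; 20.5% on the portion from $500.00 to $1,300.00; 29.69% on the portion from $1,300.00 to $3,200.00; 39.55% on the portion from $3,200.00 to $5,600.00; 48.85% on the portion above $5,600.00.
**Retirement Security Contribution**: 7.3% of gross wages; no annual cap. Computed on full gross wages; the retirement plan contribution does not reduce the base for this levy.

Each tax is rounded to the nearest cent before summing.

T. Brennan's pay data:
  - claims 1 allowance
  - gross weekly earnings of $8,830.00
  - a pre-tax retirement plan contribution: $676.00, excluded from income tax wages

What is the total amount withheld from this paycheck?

Income Tax: taxable = $8,830.00 − $676.00 − 1×$220.00 = $7,934.00
  $1,737.31 + 48.85% × ($7,934.00 − $5,600.00) = $1,737.31 + 48.85% × $2,334.00 = $2,877.47
Retirement Security Contribution: 7.3% × $8,830.00 = $644.59
Total: $2,877.47 + $644.59 = $3,522.06

$3,522.06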